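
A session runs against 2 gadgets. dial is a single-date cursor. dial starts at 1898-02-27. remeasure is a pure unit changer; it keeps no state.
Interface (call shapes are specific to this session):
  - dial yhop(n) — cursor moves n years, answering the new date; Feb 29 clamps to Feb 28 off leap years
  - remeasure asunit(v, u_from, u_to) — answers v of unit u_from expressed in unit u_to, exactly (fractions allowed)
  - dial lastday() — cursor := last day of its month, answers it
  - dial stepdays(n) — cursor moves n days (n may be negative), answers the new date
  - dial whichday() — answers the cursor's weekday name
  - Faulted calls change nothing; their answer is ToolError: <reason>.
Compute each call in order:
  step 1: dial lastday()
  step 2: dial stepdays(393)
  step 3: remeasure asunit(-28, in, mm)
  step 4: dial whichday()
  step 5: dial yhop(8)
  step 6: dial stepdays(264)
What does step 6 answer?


% dial lastday() == 1898-02-28
% dial stepdays(n='393') == 1899-03-28
% remeasure asunit(v='-28', u_from='in', u_to='mm') == -3556/5
% dial whichday() == Tuesday
% dial yhop(n='8') == 1907-03-28
% dial stepdays(n='264') == 1907-12-17

Answer: 1907-12-17


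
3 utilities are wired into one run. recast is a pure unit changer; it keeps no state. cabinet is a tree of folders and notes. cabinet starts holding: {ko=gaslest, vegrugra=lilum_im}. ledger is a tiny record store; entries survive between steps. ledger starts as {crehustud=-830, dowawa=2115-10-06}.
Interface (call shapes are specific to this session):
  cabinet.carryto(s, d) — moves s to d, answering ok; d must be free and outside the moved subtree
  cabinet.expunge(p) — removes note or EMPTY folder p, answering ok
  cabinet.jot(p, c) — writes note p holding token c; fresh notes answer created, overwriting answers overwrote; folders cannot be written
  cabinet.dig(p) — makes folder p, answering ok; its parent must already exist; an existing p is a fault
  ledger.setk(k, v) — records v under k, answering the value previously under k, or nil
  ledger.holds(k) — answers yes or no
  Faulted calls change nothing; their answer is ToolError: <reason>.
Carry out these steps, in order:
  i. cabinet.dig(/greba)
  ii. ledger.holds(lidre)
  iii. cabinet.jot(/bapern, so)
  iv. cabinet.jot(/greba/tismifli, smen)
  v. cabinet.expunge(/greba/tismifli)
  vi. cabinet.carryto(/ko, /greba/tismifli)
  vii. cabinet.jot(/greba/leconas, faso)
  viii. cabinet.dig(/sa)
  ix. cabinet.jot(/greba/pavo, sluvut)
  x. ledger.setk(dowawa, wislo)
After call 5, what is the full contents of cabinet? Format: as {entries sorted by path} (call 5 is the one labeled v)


~$ cabinet.dig p→/greba
[out] ok
~$ ledger.holds k→lidre
[out] no
~$ cabinet.jot p→/bapern c→so
[out] created
~$ cabinet.jot p→/greba/tismifli c→smen
[out] created
~$ cabinet.expunge p→/greba/tismifli
[out] ok
~$ cabinet.carryto s→/ko d→/greba/tismifli
[out] ok
~$ cabinet.jot p→/greba/leconas c→faso
[out] created
~$ cabinet.dig p→/sa
[out] ok
~$ cabinet.jot p→/greba/pavo c→sluvut
[out] created
~$ ledger.setk k→dowawa v→wislo
[out] 2115-10-06

Answer: {bapern=so, greba/, ko=gaslest, vegrugra=lilum_im}


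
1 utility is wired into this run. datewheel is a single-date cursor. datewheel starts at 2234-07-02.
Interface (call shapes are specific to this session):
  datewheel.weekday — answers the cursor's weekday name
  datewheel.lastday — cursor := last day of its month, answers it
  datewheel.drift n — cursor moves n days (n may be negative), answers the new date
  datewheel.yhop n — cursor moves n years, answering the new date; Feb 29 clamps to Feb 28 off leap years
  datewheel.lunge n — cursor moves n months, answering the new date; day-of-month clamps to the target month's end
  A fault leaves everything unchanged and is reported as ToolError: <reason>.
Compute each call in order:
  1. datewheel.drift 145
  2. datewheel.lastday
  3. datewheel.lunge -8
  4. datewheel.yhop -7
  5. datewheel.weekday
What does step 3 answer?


I invoke drift with n: 145, which returns 2234-11-24.
I run lastday(), giving 2234-11-30.
I run lunge with n: -8, and get 2234-03-30.
Invoking yhop with n: -7, giving 2227-03-30.
Invoking weekday, giving Friday.

Answer: 2234-03-30


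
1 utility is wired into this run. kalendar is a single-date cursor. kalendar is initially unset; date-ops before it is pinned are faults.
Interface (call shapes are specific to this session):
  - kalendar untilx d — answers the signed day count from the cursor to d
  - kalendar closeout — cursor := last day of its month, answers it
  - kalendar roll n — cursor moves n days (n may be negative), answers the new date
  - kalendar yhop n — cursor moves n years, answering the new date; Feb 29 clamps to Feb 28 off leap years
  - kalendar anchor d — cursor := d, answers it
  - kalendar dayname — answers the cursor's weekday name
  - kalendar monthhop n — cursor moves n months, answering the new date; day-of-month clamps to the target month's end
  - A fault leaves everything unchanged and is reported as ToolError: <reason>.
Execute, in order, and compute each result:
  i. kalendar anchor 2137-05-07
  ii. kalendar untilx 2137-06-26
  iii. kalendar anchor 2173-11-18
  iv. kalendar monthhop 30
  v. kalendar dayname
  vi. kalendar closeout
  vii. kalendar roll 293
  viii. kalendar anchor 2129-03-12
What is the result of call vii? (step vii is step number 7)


Answer: 2177-03-20

Derivation:
Do: kalendar anchor[d='2137-05-07']
See: 2137-05-07
Do: kalendar untilx[d='2137-06-26']
See: 50
Do: kalendar anchor[d='2173-11-18']
See: 2173-11-18
Do: kalendar monthhop[n='30']
See: 2176-05-18
Do: kalendar dayname[]
See: Saturday
Do: kalendar closeout[]
See: 2176-05-31
Do: kalendar roll[n='293']
See: 2177-03-20
Do: kalendar anchor[d='2129-03-12']
See: 2129-03-12


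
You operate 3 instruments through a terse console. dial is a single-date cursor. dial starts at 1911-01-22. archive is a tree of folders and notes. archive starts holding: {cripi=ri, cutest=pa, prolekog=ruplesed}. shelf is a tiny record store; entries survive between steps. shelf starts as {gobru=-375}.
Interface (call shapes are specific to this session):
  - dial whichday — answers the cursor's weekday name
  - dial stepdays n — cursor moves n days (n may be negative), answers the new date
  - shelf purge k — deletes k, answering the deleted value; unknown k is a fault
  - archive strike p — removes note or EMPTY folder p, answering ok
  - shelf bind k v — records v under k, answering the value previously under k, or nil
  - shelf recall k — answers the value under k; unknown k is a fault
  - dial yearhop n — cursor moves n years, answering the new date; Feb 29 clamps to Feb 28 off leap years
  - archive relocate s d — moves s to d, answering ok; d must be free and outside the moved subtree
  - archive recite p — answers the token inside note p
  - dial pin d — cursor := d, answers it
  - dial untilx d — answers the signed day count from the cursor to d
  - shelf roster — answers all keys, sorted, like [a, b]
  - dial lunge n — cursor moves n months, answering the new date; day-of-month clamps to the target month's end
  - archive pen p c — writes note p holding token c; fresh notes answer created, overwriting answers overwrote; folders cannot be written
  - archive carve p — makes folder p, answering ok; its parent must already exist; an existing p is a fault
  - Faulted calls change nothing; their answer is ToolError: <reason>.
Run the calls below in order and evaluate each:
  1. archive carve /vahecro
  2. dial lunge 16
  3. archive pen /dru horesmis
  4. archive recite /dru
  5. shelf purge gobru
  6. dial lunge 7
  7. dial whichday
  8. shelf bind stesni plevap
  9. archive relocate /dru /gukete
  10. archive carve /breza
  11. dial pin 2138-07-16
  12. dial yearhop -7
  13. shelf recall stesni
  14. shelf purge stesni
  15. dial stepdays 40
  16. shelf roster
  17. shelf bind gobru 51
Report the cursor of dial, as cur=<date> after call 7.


Answer: cur=1912-12-22

Derivation:
Now I run archive carve on p='/vahecro', → ok.
I use dial lunge on n='16', — result: 1912-05-22.
Then archive pen on p='/dru', c='horesmis', and see created.
Using archive recite on p='/dru', giving horesmis.
I invoke shelf purge on k='gobru': -375.
I call dial lunge on n='7', and observe 1912-12-22.
Invoking dial whichday, giving Sunday.
Next I call shelf bind on k='stesni', v='plevap', — result: nil.
I try archive relocate on s='/dru', d='/gukete', and get ok.
Now I run archive carve on p='/breza', — result: ok.
Calling dial pin on d='2138-07-16', giving 2138-07-16.
I try dial yearhop on n='-7', and get 2131-07-16.
Using shelf recall on k='stesni', and see plevap.
I try shelf purge on k='stesni', yielding plevap.
I invoke dial stepdays on n='40', and observe 2131-08-25.
Now I run shelf roster(): [].
I call shelf bind on k='gobru', v='51', and see nil.


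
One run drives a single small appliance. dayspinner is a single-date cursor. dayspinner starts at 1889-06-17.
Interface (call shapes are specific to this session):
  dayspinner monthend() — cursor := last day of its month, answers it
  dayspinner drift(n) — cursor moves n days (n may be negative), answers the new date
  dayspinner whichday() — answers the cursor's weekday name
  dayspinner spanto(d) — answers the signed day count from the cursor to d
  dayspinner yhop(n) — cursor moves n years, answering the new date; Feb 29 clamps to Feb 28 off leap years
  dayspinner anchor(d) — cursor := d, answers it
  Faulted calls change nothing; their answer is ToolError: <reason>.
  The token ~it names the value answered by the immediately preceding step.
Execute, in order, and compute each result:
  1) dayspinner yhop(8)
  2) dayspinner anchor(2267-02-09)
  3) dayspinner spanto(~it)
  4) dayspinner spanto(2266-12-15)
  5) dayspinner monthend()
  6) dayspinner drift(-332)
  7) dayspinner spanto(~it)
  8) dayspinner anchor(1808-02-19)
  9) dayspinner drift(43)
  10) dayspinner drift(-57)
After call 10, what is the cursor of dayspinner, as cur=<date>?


Answer: cur=1808-02-05

Derivation:
$ dayspinner yhop n→8
  1897-06-17
$ dayspinner anchor d→2267-02-09
  2267-02-09
$ dayspinner spanto d→~it
  0
$ dayspinner spanto d→2266-12-15
  -56
$ dayspinner monthend
  2267-02-28
$ dayspinner drift n→-332
  2266-04-02
$ dayspinner spanto d→~it
  0
$ dayspinner anchor d→1808-02-19
  1808-02-19
$ dayspinner drift n→43
  1808-04-02
$ dayspinner drift n→-57
  1808-02-05


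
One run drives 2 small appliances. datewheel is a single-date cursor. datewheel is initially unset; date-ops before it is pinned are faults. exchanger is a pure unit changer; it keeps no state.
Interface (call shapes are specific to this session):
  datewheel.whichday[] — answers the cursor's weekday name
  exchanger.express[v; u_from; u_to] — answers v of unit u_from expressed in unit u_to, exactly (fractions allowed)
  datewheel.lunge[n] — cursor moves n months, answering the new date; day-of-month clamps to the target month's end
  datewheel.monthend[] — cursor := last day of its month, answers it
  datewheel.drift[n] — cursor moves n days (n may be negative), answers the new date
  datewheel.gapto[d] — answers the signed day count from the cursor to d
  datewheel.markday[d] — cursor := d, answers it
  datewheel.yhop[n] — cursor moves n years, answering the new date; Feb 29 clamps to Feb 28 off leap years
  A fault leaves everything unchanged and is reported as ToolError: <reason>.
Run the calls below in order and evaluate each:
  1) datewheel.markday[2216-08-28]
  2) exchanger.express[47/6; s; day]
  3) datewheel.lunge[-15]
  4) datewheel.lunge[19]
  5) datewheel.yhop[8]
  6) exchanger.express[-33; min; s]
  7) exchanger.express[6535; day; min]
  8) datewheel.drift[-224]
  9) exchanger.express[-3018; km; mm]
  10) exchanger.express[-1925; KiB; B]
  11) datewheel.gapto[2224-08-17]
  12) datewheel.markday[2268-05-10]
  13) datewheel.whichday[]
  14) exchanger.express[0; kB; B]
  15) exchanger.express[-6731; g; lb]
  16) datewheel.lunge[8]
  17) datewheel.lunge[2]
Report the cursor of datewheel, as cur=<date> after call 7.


> datewheel.markday d→2216-08-28
:: 2216-08-28
> exchanger.express v→47/6 u_from→s u_to→day
:: 47/518400
> datewheel.lunge n→-15
:: 2215-05-28
> datewheel.lunge n→19
:: 2216-12-28
> datewheel.yhop n→8
:: 2224-12-28
> exchanger.express v→-33 u_from→min u_to→s
:: -1980
> exchanger.express v→6535 u_from→day u_to→min
:: 9410400
> datewheel.drift n→-224
:: 2224-05-18
> exchanger.express v→-3018 u_from→km u_to→mm
:: -3018000000
> exchanger.express v→-1925 u_from→KiB u_to→B
:: -1971200
> datewheel.gapto d→2224-08-17
:: 91
> datewheel.markday d→2268-05-10
:: 2268-05-10
> datewheel.whichday
:: Sunday
> exchanger.express v→0 u_from→kB u_to→B
:: 0
> exchanger.express v→-6731 u_from→g u_to→lb
:: -673100000/45359237
> datewheel.lunge n→8
:: 2269-01-10
> datewheel.lunge n→2
:: 2269-03-10

Answer: cur=2224-12-28


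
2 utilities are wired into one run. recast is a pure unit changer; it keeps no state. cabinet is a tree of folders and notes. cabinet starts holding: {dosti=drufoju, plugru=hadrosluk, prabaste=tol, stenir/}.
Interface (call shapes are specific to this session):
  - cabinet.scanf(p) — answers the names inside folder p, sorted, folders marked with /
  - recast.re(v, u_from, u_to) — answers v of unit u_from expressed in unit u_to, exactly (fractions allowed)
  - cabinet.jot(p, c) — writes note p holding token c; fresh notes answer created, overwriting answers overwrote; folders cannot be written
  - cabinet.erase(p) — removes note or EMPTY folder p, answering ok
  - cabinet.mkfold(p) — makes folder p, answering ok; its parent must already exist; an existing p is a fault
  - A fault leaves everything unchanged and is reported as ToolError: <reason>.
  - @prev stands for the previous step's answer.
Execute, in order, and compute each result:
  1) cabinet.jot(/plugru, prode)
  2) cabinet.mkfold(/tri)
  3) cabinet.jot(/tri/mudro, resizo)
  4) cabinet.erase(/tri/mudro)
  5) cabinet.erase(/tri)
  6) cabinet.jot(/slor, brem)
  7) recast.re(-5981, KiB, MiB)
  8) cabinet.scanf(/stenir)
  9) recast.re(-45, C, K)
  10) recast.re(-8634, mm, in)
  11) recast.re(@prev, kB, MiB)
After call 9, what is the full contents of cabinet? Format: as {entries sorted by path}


Answer: {dosti=drufoju, plugru=prode, prabaste=tol, slor=brem, stenir/}

Derivation:
Do: cabinet.jot[p: /plugru; c: prode]
See: overwrote
Do: cabinet.mkfold[p: /tri]
See: ok
Do: cabinet.jot[p: /tri/mudro; c: resizo]
See: created
Do: cabinet.erase[p: /tri/mudro]
See: ok
Do: cabinet.erase[p: /tri]
See: ok
Do: cabinet.jot[p: /slor; c: brem]
See: created
Do: recast.re[v: -5981; u_from: KiB; u_to: MiB]
See: -5981/1024
Do: cabinet.scanf[p: /stenir]
See: []
Do: recast.re[v: -45; u_from: C; u_to: K]
See: 4563/20
Do: recast.re[v: -8634; u_from: mm; u_to: in]
See: -43170/127
Do: recast.re[v: @prev; u_from: kB; u_to: MiB]
See: -2698125/8323072


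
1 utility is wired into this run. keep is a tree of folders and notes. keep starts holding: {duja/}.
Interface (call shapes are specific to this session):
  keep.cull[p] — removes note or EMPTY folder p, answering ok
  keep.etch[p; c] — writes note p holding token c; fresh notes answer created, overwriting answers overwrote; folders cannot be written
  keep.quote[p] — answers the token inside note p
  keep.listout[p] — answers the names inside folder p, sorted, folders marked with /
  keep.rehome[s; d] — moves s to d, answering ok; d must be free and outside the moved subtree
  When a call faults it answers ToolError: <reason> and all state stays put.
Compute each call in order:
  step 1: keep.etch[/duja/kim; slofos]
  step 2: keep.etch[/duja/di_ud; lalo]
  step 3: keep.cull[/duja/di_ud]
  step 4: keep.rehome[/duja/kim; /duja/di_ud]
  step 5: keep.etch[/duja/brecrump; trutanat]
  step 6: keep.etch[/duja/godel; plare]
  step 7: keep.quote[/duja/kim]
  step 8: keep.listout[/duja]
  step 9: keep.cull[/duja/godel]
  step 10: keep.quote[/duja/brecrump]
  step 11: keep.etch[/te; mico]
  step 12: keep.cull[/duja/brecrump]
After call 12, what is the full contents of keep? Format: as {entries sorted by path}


[in] etch p: /duja/kim c: slofos
[out] created
[in] etch p: /duja/di_ud c: lalo
[out] created
[in] cull p: /duja/di_ud
[out] ok
[in] rehome s: /duja/kim d: /duja/di_ud
[out] ok
[in] etch p: /duja/brecrump c: trutanat
[out] created
[in] etch p: /duja/godel c: plare
[out] created
[in] quote p: /duja/kim
[out] ToolError: not found
[in] listout p: /duja
[out] [brecrump, di_ud, godel]
[in] cull p: /duja/godel
[out] ok
[in] quote p: /duja/brecrump
[out] trutanat
[in] etch p: /te c: mico
[out] created
[in] cull p: /duja/brecrump
[out] ok

Answer: {duja/, duja/di_ud=slofos, te=mico}


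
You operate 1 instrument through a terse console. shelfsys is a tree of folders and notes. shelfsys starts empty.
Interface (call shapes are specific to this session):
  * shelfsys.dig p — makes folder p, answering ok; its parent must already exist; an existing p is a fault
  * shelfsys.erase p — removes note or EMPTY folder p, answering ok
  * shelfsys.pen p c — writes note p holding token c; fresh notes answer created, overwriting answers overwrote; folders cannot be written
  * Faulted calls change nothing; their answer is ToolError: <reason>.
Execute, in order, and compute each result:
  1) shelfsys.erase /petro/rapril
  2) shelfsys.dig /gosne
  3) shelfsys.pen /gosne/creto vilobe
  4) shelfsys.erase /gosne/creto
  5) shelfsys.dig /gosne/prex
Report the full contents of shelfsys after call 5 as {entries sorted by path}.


Do: shelfsys.erase[p: /petro/rapril]
See: ToolError: not found
Do: shelfsys.dig[p: /gosne]
See: ok
Do: shelfsys.pen[p: /gosne/creto; c: vilobe]
See: created
Do: shelfsys.erase[p: /gosne/creto]
See: ok
Do: shelfsys.dig[p: /gosne/prex]
See: ok

Answer: {gosne/, gosne/prex/}


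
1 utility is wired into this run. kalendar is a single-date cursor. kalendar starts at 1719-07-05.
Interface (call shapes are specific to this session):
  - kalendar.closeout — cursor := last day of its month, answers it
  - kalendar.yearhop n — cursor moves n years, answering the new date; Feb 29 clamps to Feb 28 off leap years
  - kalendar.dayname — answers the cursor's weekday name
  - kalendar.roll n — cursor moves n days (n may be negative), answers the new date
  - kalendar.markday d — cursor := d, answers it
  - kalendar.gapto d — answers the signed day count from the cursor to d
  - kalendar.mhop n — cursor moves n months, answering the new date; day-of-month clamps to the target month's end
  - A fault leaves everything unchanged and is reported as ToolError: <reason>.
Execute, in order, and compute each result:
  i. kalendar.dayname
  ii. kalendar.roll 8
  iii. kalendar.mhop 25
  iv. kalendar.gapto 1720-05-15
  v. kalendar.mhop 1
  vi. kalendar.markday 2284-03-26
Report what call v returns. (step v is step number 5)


>> dayname()
<< Wednesday
>> roll(n=8)
<< 1719-07-13
>> mhop(n=25)
<< 1721-08-13
>> gapto(d=1720-05-15)
<< -455
>> mhop(n=1)
<< 1721-09-13
>> markday(d=2284-03-26)
<< 2284-03-26

Answer: 1721-09-13


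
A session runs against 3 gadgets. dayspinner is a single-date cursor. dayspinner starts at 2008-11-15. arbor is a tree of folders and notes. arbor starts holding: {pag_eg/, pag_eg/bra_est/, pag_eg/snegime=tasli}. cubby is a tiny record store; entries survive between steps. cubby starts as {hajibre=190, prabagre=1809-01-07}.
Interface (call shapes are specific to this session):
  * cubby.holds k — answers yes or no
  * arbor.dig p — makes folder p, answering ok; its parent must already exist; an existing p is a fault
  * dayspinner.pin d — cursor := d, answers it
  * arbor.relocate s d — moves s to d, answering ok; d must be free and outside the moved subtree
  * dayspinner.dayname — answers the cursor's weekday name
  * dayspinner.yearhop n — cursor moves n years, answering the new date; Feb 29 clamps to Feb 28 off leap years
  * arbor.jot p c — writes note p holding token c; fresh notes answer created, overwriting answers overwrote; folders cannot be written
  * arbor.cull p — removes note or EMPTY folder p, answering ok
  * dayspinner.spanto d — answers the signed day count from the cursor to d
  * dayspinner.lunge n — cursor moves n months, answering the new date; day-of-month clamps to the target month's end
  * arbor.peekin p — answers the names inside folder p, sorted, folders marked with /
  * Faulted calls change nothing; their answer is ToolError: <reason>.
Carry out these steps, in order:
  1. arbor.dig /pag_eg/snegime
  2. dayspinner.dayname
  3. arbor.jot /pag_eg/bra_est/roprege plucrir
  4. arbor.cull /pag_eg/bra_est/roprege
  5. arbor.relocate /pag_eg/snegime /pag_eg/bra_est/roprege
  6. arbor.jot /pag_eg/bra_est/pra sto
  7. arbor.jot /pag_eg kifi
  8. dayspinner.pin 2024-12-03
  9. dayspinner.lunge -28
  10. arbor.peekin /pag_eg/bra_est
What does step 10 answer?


Answer: [pra, roprege]

Derivation:
# 1. arbor.dig(p→/pag_eg/snegime) ~> ToolError: exists
# 2. dayspinner.dayname() ~> Saturday
# 3. arbor.jot(p→/pag_eg/bra_est/roprege, c→plucrir) ~> created
# 4. arbor.cull(p→/pag_eg/bra_est/roprege) ~> ok
# 5. arbor.relocate(s→/pag_eg/snegime, d→/pag_eg/bra_est/roprege) ~> ok
# 6. arbor.jot(p→/pag_eg/bra_est/pra, c→sto) ~> created
# 7. arbor.jot(p→/pag_eg, c→kifi) ~> ToolError: is a directory
# 8. dayspinner.pin(d→2024-12-03) ~> 2024-12-03
# 9. dayspinner.lunge(n→-28) ~> 2022-08-03
# 10. arbor.peekin(p→/pag_eg/bra_est) ~> [pra, roprege]


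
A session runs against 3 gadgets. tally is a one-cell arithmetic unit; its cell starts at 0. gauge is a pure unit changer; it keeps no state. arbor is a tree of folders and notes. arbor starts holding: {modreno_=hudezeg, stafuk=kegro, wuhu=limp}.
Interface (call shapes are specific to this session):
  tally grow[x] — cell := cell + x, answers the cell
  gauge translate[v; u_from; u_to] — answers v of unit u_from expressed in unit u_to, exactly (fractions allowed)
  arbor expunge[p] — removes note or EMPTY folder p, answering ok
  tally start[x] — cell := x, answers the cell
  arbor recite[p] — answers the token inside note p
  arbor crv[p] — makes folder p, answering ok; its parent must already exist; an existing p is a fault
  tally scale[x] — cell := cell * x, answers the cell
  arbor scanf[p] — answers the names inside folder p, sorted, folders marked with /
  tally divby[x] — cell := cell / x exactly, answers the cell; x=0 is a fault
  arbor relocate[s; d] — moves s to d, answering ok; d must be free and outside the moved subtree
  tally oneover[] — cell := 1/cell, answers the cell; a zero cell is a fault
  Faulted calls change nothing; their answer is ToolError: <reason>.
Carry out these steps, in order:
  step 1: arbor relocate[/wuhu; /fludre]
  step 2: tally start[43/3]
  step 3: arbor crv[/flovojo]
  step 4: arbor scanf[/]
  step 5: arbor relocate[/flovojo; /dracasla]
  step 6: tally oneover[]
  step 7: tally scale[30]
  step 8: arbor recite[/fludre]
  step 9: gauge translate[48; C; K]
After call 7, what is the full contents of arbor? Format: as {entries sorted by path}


Answer: {dracasla/, fludre=limp, modreno_=hudezeg, stafuk=kegro}

Derivation:
I use arbor relocate with s: /wuhu, d: /fludre: ok.
Next I call tally start with x: 43/3, yielding 43/3.
I invoke arbor crv with p: /flovojo, and get ok.
Invoking arbor scanf with p: /: [flovojo/, fludre, modreno_, stafuk].
I try arbor relocate with s: /flovojo, d: /dracasla: ok.
I call tally oneover, → 3/43.
I call tally scale with x: 30, yielding 90/43.
Then arbor recite with p: /fludre: limp.
Using gauge translate with v: 48, u_from: C, u_to: K, and get 6423/20.


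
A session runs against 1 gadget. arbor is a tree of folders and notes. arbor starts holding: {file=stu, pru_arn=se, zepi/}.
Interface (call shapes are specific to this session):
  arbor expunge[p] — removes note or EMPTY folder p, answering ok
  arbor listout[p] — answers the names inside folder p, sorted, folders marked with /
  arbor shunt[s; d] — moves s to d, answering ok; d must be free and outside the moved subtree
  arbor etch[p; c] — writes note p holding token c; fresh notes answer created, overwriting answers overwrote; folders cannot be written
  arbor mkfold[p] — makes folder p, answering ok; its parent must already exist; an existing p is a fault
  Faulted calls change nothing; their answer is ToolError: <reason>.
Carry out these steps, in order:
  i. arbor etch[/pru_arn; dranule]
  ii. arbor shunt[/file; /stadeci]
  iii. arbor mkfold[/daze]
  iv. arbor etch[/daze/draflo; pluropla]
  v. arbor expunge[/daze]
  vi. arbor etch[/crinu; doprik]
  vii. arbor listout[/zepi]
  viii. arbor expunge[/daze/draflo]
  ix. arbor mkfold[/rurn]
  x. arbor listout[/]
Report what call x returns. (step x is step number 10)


Answer: [crinu, daze/, pru_arn, rurn/, stadeci, zepi/]

Derivation:
·→ arbor etch(/pru_arn, dranule)
·← overwrote
·→ arbor shunt(/file, /stadeci)
·← ok
·→ arbor mkfold(/daze)
·← ok
·→ arbor etch(/daze/draflo, pluropla)
·← created
·→ arbor expunge(/daze)
·← ToolError: not empty
·→ arbor etch(/crinu, doprik)
·← created
·→ arbor listout(/zepi)
·← []
·→ arbor expunge(/daze/draflo)
·← ok
·→ arbor mkfold(/rurn)
·← ok
·→ arbor listout(/)
·← [crinu, daze/, pru_arn, rurn/, stadeci, zepi/]


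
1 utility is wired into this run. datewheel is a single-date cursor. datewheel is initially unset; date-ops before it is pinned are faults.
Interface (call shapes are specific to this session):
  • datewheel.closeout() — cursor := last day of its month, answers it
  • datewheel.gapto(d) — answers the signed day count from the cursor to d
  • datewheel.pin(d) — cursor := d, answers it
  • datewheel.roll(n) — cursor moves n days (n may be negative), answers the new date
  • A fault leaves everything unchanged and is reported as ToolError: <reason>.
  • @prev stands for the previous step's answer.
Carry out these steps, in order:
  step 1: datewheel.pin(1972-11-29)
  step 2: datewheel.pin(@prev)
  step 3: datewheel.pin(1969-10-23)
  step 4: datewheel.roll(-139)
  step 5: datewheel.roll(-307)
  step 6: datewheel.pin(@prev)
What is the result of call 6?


I try datewheel.pin passing d=1972-11-29, giving 1972-11-29.
I try datewheel.pin passing d=@prev, giving 1972-11-29.
I try datewheel.pin passing d=1969-10-23, and get 1969-10-23.
I try datewheel.roll passing n=-139: 1969-06-06.
Then datewheel.roll passing n=-307, and see 1968-08-03.
I use datewheel.pin passing d=@prev, which returns 1968-08-03.

Answer: 1968-08-03


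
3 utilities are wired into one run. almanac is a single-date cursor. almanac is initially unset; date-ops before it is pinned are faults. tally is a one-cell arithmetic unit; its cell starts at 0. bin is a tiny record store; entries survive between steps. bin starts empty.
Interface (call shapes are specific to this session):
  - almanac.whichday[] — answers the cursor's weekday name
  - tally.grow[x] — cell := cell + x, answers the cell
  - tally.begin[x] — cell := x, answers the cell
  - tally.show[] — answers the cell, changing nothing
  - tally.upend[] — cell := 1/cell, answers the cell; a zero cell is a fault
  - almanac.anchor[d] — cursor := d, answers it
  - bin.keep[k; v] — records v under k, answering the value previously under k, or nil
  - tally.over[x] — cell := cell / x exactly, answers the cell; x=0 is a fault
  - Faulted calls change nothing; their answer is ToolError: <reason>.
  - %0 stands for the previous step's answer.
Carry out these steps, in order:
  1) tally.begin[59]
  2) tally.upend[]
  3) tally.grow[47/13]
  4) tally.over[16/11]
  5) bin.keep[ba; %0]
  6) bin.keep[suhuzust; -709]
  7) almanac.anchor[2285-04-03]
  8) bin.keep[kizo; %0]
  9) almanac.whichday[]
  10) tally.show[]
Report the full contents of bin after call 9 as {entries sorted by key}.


>> tally.begin(x: 59)
<< 59
>> tally.upend()
<< 1/59
>> tally.grow(x: 47/13)
<< 2786/767
>> tally.over(x: 16/11)
<< 15323/6136
>> bin.keep(k: ba, v: %0)
<< nil
>> bin.keep(k: suhuzust, v: -709)
<< nil
>> almanac.anchor(d: 2285-04-03)
<< 2285-04-03
>> bin.keep(k: kizo, v: %0)
<< nil
>> almanac.whichday()
<< Friday
>> tally.show()
<< 15323/6136

Answer: {ba=15323/6136, kizo=2285-04-03, suhuzust=-709}


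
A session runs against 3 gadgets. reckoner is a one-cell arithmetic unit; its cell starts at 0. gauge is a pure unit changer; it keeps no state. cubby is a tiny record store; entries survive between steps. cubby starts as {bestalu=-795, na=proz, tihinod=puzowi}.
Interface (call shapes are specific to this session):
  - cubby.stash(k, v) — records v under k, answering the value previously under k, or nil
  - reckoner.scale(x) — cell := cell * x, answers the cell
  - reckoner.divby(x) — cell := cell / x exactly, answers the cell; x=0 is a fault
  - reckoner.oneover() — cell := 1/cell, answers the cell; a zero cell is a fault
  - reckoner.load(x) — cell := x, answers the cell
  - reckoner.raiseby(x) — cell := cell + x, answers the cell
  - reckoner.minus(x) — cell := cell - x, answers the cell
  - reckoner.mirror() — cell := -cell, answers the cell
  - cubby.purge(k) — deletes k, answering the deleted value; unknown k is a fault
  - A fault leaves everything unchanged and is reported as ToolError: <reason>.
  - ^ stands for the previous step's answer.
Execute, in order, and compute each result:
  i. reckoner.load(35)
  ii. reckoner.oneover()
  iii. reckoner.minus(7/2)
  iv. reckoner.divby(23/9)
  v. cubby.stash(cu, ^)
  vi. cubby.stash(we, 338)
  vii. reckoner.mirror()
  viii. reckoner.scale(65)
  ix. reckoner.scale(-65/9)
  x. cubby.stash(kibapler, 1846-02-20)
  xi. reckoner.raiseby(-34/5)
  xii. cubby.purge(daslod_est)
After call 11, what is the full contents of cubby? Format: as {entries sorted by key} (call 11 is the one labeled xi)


Answer: {bestalu=-795, cu=-2187/1610, kibapler=1846-02-20, na=proz, tihinod=puzowi, we=338}

Derivation:
Step: load[x: 35]
Result: 35
Step: oneover[]
Result: 1/35
Step: minus[x: 7/2]
Result: -243/70
Step: divby[x: 23/9]
Result: -2187/1610
Step: stash[k: cu; v: ^]
Result: nil
Step: stash[k: we; v: 338]
Result: nil
Step: mirror[]
Result: 2187/1610
Step: scale[x: 65]
Result: 28431/322
Step: scale[x: -65/9]
Result: -205335/322
Step: stash[k: kibapler; v: 1846-02-20]
Result: nil
Step: raiseby[x: -34/5]
Result: -1037623/1610
Step: purge[k: daslod_est]
Result: ToolError: no such key daslod_est


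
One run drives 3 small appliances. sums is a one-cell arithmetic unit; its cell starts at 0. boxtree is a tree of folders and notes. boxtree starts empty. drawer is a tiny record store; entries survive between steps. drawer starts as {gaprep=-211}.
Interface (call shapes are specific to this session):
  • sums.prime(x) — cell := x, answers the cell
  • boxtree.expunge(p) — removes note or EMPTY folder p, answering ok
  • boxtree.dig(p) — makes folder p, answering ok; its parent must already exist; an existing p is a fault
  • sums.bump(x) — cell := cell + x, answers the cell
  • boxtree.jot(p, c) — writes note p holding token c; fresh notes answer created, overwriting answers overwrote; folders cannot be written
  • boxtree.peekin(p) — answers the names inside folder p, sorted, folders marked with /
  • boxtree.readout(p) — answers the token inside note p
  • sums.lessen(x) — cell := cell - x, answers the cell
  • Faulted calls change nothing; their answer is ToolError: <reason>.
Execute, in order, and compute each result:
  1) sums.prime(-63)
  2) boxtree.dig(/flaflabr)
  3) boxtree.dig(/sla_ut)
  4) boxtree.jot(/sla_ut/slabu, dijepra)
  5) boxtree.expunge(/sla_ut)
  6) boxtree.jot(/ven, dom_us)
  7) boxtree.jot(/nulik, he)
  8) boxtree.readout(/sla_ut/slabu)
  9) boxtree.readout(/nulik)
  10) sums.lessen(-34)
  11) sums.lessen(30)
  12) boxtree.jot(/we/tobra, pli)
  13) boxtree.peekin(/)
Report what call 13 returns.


-> sums.prime(-63)
<- -63
-> boxtree.dig(/flaflabr)
<- ok
-> boxtree.dig(/sla_ut)
<- ok
-> boxtree.jot(/sla_ut/slabu, dijepra)
<- created
-> boxtree.expunge(/sla_ut)
<- ToolError: not empty
-> boxtree.jot(/ven, dom_us)
<- created
-> boxtree.jot(/nulik, he)
<- created
-> boxtree.readout(/sla_ut/slabu)
<- dijepra
-> boxtree.readout(/nulik)
<- he
-> sums.lessen(-34)
<- -29
-> sums.lessen(30)
<- -59
-> boxtree.jot(/we/tobra, pli)
<- ToolError: no parent
-> boxtree.peekin(/)
<- [flaflabr/, nulik, sla_ut/, ven]

Answer: [flaflabr/, nulik, sla_ut/, ven]


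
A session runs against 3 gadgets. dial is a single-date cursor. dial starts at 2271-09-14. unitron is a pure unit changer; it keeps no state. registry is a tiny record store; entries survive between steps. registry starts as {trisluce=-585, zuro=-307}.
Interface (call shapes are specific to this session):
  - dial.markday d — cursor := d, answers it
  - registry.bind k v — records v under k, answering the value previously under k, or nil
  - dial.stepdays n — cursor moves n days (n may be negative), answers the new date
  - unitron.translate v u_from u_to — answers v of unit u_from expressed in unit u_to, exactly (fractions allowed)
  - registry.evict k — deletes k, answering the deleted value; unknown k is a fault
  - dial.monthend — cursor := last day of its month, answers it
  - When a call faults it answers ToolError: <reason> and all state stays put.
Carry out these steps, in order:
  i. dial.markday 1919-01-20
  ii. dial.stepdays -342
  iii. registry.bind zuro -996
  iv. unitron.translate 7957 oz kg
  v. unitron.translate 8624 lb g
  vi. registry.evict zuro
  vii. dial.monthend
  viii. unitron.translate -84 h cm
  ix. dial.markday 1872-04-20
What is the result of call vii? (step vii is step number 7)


Answer: 1918-02-28

Derivation:
-> dial.markday(d: 1919-01-20)
<- 1919-01-20
-> dial.stepdays(n: -342)
<- 1918-02-12
-> registry.bind(k: zuro, v: -996)
<- -307
-> unitron.translate(v: 7957, u_from: oz, u_to: kg)
<- 360923448809/1600000000
-> unitron.translate(v: 8624, u_from: lb, u_to: g)
<- 24448628743/6250
-> registry.evict(k: zuro)
<- -996
-> dial.monthend()
<- 1918-02-28
-> unitron.translate(v: -84, u_from: h, u_to: cm)
<- ToolError: incompatible units
-> dial.markday(d: 1872-04-20)
<- 1872-04-20


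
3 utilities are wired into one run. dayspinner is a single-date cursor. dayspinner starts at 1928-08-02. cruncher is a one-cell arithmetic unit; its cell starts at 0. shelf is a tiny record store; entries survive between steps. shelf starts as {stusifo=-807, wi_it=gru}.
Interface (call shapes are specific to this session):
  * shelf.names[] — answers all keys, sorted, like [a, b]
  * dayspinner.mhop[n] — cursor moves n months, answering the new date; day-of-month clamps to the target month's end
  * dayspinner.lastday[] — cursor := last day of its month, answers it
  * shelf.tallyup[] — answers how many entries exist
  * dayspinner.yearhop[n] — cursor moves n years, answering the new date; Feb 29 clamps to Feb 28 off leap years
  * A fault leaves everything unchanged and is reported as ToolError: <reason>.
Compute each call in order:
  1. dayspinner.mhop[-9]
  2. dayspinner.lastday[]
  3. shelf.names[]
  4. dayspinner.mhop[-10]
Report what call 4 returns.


I invoke dayspinner.mhop using n='-9', and see 1927-11-02.
Now I run dayspinner.lastday, which returns 1927-11-30.
I call shelf.names, and observe [stusifo, wi_it].
I call dayspinner.mhop using n='-10', — result: 1927-01-30.

Answer: 1927-01-30


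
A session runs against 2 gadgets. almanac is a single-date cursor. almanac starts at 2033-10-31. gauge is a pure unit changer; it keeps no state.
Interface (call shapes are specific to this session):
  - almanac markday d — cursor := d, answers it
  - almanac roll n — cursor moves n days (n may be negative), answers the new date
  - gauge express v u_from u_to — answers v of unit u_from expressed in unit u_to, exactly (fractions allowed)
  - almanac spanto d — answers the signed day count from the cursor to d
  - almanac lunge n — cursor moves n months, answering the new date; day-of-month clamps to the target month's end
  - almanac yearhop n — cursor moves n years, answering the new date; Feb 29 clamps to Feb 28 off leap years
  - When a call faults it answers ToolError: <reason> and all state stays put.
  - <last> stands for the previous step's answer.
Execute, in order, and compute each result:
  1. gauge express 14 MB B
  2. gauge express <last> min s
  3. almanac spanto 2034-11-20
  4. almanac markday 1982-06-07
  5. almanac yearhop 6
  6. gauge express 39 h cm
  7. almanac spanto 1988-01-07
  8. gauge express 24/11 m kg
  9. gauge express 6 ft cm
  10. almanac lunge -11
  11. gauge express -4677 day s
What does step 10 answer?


Answer: 1987-07-07

Derivation:
Do: gauge express[v='14'; u_from='MB'; u_to='B']
See: 14000000
Do: gauge express[v='<last>'; u_from='min'; u_to='s']
See: 840000000
Do: almanac spanto[d='2034-11-20']
See: 385
Do: almanac markday[d='1982-06-07']
See: 1982-06-07
Do: almanac yearhop[n='6']
See: 1988-06-07
Do: gauge express[v='39'; u_from='h'; u_to='cm']
See: ToolError: incompatible units
Do: almanac spanto[d='1988-01-07']
See: -152
Do: gauge express[v='24/11'; u_from='m'; u_to='kg']
See: ToolError: incompatible units
Do: gauge express[v='6'; u_from='ft'; u_to='cm']
See: 4572/25
Do: almanac lunge[n='-11']
See: 1987-07-07
Do: gauge express[v='-4677'; u_from='day'; u_to='s']
See: -404092800


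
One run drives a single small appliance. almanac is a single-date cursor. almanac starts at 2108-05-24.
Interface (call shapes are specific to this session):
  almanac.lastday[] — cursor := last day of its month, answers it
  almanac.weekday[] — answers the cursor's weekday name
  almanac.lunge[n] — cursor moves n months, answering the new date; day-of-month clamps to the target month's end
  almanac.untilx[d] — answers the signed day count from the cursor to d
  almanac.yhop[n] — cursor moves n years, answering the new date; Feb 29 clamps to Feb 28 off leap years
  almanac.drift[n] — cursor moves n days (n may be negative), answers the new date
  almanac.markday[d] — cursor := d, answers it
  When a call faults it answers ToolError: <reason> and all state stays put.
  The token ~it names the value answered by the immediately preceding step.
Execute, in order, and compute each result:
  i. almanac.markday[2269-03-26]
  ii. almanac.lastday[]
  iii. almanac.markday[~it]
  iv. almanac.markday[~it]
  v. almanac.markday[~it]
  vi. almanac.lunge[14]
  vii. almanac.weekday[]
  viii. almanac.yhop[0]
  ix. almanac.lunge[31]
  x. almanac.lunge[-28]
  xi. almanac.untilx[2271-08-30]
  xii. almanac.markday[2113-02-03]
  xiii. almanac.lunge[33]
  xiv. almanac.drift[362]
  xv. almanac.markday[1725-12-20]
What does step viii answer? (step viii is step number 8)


Answer: 2270-05-31

Derivation:
# 1. almanac.markday(d→2269-03-26) : 2269-03-26
# 2. almanac.lastday() : 2269-03-31
# 3. almanac.markday(d→~it) : 2269-03-31
# 4. almanac.markday(d→~it) : 2269-03-31
# 5. almanac.markday(d→~it) : 2269-03-31
# 6. almanac.lunge(n→14) : 2270-05-31
# 7. almanac.weekday() : Tuesday
# 8. almanac.yhop(n→0) : 2270-05-31
# 9. almanac.lunge(n→31) : 2272-12-31
# 10. almanac.lunge(n→-28) : 2270-08-31
# 11. almanac.untilx(d→2271-08-30) : 364
# 12. almanac.markday(d→2113-02-03) : 2113-02-03
# 13. almanac.lunge(n→33) : 2115-11-03
# 14. almanac.drift(n→362) : 2116-10-30
# 15. almanac.markday(d→1725-12-20) : 1725-12-20


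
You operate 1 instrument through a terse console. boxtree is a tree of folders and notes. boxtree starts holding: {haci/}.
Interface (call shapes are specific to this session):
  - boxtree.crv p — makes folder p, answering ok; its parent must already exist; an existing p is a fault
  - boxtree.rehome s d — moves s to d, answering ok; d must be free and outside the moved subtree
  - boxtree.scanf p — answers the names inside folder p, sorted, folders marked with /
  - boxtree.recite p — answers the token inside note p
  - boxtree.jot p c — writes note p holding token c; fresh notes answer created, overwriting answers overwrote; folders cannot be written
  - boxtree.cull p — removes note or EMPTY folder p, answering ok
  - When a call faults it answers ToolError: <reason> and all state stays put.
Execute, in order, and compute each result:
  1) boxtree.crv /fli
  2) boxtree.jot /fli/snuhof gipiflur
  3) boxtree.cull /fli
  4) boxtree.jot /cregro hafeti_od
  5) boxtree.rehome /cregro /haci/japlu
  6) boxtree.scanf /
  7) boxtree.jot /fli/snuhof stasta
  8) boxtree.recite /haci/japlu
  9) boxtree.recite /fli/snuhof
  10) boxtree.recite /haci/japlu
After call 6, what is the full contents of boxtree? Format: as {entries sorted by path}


Step: boxtree.crv[p=/fli]
Result: ok
Step: boxtree.jot[p=/fli/snuhof; c=gipiflur]
Result: created
Step: boxtree.cull[p=/fli]
Result: ToolError: not empty
Step: boxtree.jot[p=/cregro; c=hafeti_od]
Result: created
Step: boxtree.rehome[s=/cregro; d=/haci/japlu]
Result: ok
Step: boxtree.scanf[p=/]
Result: [fli/, haci/]
Step: boxtree.jot[p=/fli/snuhof; c=stasta]
Result: overwrote
Step: boxtree.recite[p=/haci/japlu]
Result: hafeti_od
Step: boxtree.recite[p=/fli/snuhof]
Result: stasta
Step: boxtree.recite[p=/haci/japlu]
Result: hafeti_od

Answer: {fli/, fli/snuhof=gipiflur, haci/, haci/japlu=hafeti_od}
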